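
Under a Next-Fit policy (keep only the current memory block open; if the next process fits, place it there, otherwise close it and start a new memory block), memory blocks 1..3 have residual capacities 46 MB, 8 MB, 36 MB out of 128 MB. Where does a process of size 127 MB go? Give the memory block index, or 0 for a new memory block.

0

Next-Fit only looks at memory block 3, which has 36 MB free.
127 MB does not fit, so a new memory block is opened.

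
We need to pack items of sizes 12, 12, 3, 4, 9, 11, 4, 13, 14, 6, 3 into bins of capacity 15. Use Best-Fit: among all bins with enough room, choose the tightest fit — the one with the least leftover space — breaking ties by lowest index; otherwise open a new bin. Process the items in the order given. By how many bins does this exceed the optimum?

Best-Fit: [12,3] [12,3] [4,9] [11,4] [13] [14] [6] → 7 bins.
Total size 91; any packing needs at least ⌈91/15⌉ = 7 bins.
So 7 is already optimal.

0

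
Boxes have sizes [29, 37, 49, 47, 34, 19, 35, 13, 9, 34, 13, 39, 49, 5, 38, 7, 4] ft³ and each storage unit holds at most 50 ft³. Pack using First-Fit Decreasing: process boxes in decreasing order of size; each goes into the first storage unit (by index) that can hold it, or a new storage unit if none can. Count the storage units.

10

Sorted descending: 49, 49, 47, 39, 38, 37, 35, 34, 34, 29, 19, 13, 13, 9, 7, 5, 4.
49 ft³ → storage unit 1 (remaining 1 ft³)
49 ft³ → storage unit 2 (remaining 1 ft³)
47 ft³ → storage unit 3 (remaining 3 ft³)
39 ft³ → storage unit 4 (remaining 11 ft³)
38 ft³ → storage unit 5 (remaining 12 ft³)
37 ft³ → storage unit 6 (remaining 13 ft³)
35 ft³ → storage unit 7 (remaining 15 ft³)
34 ft³ → storage unit 8 (remaining 16 ft³)
34 ft³ → storage unit 9 (remaining 16 ft³)
29 ft³ → storage unit 10 (remaining 21 ft³)
19 ft³ → storage unit 10 (remaining 2 ft³)
13 ft³ → storage unit 6 (remaining 0 ft³)
13 ft³ → storage unit 7 (remaining 2 ft³)
9 ft³ → storage unit 4 (remaining 2 ft³)
7 ft³ → storage unit 5 (remaining 5 ft³)
5 ft³ → storage unit 5 (remaining 0 ft³)
4 ft³ → storage unit 8 (remaining 12 ft³)
Final storage units: [49] [49] [47] [39,9] [38,7,5] [37,13] [35,13] [34,4] [34] [29,19].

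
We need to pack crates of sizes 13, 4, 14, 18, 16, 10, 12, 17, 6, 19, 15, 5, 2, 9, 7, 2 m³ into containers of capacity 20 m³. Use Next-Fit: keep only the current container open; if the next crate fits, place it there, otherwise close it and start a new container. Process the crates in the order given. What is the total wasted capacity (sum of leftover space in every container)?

container 1: place 13 m³, 7 m³ left
container 1: place 4 m³, 3 m³ left
container 2: place 14 m³, 6 m³ left
container 3: place 18 m³, 2 m³ left
container 4: place 16 m³, 4 m³ left
container 5: place 10 m³, 10 m³ left
container 6: place 12 m³, 8 m³ left
container 7: place 17 m³, 3 m³ left
container 8: place 6 m³, 14 m³ left
container 9: place 19 m³, 1 m³ left
container 10: place 15 m³, 5 m³ left
container 10: place 5 m³, 0 m³ left
container 11: place 2 m³, 18 m³ left
container 11: place 9 m³, 9 m³ left
container 11: place 7 m³, 2 m³ left
container 11: place 2 m³, 0 m³ left
11 containers × 20 m³ = 220 m³; used 169 m³; unused 51 m³.

51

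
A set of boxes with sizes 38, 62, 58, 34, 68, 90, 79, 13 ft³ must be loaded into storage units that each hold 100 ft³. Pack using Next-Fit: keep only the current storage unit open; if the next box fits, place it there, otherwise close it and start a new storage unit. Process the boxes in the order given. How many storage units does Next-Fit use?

5

storage unit 1: place 38 ft³, 62 ft³ left
storage unit 1: place 62 ft³, 0 ft³ left
storage unit 2: place 58 ft³, 42 ft³ left
storage unit 2: place 34 ft³, 8 ft³ left
storage unit 3: place 68 ft³, 32 ft³ left
storage unit 4: place 90 ft³, 10 ft³ left
storage unit 5: place 79 ft³, 21 ft³ left
storage unit 5: place 13 ft³, 8 ft³ left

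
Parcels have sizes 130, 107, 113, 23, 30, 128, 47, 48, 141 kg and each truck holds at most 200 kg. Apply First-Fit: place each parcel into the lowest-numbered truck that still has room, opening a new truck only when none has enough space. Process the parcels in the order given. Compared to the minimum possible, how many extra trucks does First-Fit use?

First-Fit: [130,23,30] [107,47] [113,48] [128] [141] → 5 trucks.
5 parcels exceed 100 kg (half the capacity), and no two of those can share a truck, so at least 5 trucks are needed.
So 5 is already optimal.

0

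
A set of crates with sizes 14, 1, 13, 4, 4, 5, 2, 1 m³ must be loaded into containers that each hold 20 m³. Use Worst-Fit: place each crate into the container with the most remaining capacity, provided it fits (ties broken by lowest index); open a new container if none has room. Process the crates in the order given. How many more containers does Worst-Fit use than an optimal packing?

0

Worst-Fit: [14,1,4] [13,4] [5,2,1] → 3 containers.
Total size 44 m³; any packing needs at least ⌈44/20⌉ = 3 containers.
So 3 is already optimal.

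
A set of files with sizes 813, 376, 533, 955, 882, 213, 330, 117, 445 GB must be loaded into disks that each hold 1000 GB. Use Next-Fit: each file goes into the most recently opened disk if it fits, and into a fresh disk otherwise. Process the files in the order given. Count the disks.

6 disks

Put 813 GB in disk 1; 187 GB remain.
Put 376 GB in disk 2; 624 GB remain.
Put 533 GB in disk 2; 91 GB remain.
Put 955 GB in disk 3; 45 GB remain.
Put 882 GB in disk 4; 118 GB remain.
Put 213 GB in disk 5; 787 GB remain.
Put 330 GB in disk 5; 457 GB remain.
Put 117 GB in disk 5; 340 GB remain.
Put 445 GB in disk 6; 555 GB remain.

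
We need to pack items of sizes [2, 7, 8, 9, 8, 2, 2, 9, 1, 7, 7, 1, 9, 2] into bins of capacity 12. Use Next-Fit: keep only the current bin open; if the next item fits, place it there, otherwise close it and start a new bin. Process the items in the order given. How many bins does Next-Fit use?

Put 2 in bin 1; 10 remain.
Put 7 in bin 1; 3 remain.
Put 8 in bin 2; 4 remain.
Put 9 in bin 3; 3 remain.
Put 8 in bin 4; 4 remain.
Put 2 in bin 4; 2 remain.
Put 2 in bin 4; 0 remain.
Put 9 in bin 5; 3 remain.
Put 1 in bin 5; 2 remain.
Put 7 in bin 6; 5 remain.
Put 7 in bin 7; 5 remain.
Put 1 in bin 7; 4 remain.
Put 9 in bin 8; 3 remain.
Put 2 in bin 8; 1 remain.

8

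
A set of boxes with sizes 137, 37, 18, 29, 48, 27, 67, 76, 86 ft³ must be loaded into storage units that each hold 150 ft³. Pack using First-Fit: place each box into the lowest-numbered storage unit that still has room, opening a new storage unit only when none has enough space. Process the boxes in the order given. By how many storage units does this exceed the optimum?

First-Fit: [137] [37,18,29,48] [27,67] [76] [86] → 5 storage units.
Total size 525 ft³; any packing needs at least ⌈525/150⌉ = 4 storage units.
An optimal packing achieves that bound: [137] [86,48] [76,67] [37,29,27,18] → 4 storage units.
Excess: 5 − 4 = 1.

1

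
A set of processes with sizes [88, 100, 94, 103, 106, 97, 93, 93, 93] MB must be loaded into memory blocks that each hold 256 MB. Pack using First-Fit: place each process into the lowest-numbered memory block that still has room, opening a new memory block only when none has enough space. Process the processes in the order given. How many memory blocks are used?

5 memory blocks

Put 88 MB in memory block 1; 168 MB remain.
Put 100 MB in memory block 1; 68 MB remain.
Put 94 MB in memory block 2; 162 MB remain.
Put 103 MB in memory block 2; 59 MB remain.
Put 106 MB in memory block 3; 150 MB remain.
Put 97 MB in memory block 3; 53 MB remain.
Put 93 MB in memory block 4; 163 MB remain.
Put 93 MB in memory block 4; 70 MB remain.
Put 93 MB in memory block 5; 163 MB remain.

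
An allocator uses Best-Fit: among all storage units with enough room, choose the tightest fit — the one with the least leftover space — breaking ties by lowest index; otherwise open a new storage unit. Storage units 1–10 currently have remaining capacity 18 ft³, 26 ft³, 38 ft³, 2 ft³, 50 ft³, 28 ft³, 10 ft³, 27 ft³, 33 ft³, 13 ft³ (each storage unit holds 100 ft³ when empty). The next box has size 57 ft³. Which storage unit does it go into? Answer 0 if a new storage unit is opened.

0

No storage unit has ≥ 57 ft³ free, so a new storage unit is opened.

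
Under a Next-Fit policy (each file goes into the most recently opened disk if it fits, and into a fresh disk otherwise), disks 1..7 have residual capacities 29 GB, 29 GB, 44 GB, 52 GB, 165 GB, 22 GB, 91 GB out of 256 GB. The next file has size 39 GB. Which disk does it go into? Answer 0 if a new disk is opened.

7

Next-Fit only looks at disk 7, which has 91 GB free.
39 GB fits there.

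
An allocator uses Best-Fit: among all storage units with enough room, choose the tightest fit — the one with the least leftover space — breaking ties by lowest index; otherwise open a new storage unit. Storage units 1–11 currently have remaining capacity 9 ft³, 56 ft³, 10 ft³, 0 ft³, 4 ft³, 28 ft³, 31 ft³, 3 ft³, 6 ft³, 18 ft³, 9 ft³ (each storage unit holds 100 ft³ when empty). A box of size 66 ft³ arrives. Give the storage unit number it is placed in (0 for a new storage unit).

No storage unit has ≥ 66 ft³ free, so a new storage unit is opened.

0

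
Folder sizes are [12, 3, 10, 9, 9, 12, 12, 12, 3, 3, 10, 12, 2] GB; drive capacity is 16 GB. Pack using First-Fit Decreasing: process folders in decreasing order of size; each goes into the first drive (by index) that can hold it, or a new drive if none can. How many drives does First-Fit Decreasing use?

9

Sorted descending: 12, 12, 12, 12, 12, 10, 10, 9, 9, 3, 3, 3, 2.
Put 12 GB in drive 1; 4 GB remain.
Put 12 GB in drive 2; 4 GB remain.
Put 12 GB in drive 3; 4 GB remain.
Put 12 GB in drive 4; 4 GB remain.
Put 12 GB in drive 5; 4 GB remain.
Put 10 GB in drive 6; 6 GB remain.
Put 10 GB in drive 7; 6 GB remain.
Put 9 GB in drive 8; 7 GB remain.
Put 9 GB in drive 9; 7 GB remain.
Put 3 GB in drive 1; 1 GB remain.
Put 3 GB in drive 2; 1 GB remain.
Put 3 GB in drive 3; 1 GB remain.
Put 2 GB in drive 4; 2 GB remain.
Final drives: [12,3] [12,3] [12,3] [12,2] [12] [10] [10] [9] [9].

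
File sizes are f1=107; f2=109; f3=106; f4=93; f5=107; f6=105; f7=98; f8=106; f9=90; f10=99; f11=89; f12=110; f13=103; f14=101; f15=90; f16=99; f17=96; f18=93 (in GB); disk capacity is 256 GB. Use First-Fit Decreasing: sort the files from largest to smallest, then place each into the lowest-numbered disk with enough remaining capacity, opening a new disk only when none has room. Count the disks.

9

Sorted descending: 110, 109, 107, 107, 106, 106, 105, 103, 101, 99, 99, 98, 96, 93, 93, 90, 90, 89.
Put 110 GB in disk 1; 146 GB remain.
Put 109 GB in disk 1; 37 GB remain.
Put 107 GB in disk 2; 149 GB remain.
Put 107 GB in disk 2; 42 GB remain.
Put 106 GB in disk 3; 150 GB remain.
Put 106 GB in disk 3; 44 GB remain.
Put 105 GB in disk 4; 151 GB remain.
Put 103 GB in disk 4; 48 GB remain.
Put 101 GB in disk 5; 155 GB remain.
Put 99 GB in disk 5; 56 GB remain.
Put 99 GB in disk 6; 157 GB remain.
Put 98 GB in disk 6; 59 GB remain.
Put 96 GB in disk 7; 160 GB remain.
Put 93 GB in disk 7; 67 GB remain.
Put 93 GB in disk 8; 163 GB remain.
Put 90 GB in disk 8; 73 GB remain.
Put 90 GB in disk 9; 166 GB remain.
Put 89 GB in disk 9; 77 GB remain.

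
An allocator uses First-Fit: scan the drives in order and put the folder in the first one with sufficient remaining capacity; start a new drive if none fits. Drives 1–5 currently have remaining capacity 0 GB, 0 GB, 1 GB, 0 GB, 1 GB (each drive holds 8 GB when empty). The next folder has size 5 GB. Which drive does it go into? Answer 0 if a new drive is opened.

0

No drive has ≥ 5 GB free, so a new drive is opened.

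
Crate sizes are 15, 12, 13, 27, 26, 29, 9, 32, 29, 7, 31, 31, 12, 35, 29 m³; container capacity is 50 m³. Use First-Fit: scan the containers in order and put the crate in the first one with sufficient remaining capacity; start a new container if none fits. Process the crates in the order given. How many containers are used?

10

Put 15 m³ in container 1; 35 m³ remain.
Put 12 m³ in container 1; 23 m³ remain.
Put 13 m³ in container 1; 10 m³ remain.
Put 27 m³ in container 2; 23 m³ remain.
Put 26 m³ in container 3; 24 m³ remain.
Put 29 m³ in container 4; 21 m³ remain.
Put 9 m³ in container 1; 1 m³ remain.
Put 32 m³ in container 5; 18 m³ remain.
Put 29 m³ in container 6; 21 m³ remain.
Put 7 m³ in container 2; 16 m³ remain.
Put 31 m³ in container 7; 19 m³ remain.
Put 31 m³ in container 8; 19 m³ remain.
Put 12 m³ in container 2; 4 m³ remain.
Put 35 m³ in container 9; 15 m³ remain.
Put 29 m³ in container 10; 21 m³ remain.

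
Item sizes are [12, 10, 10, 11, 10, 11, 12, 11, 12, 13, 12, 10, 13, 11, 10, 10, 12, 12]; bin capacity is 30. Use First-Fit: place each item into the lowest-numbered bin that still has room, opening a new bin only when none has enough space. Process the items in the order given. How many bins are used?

12 → bin 1 (remaining 18)
10 → bin 1 (remaining 8)
10 → bin 2 (remaining 20)
11 → bin 2 (remaining 9)
10 → bin 3 (remaining 20)
11 → bin 3 (remaining 9)
12 → bin 4 (remaining 18)
11 → bin 4 (remaining 7)
12 → bin 5 (remaining 18)
13 → bin 5 (remaining 5)
12 → bin 6 (remaining 18)
10 → bin 6 (remaining 8)
13 → bin 7 (remaining 17)
11 → bin 7 (remaining 6)
10 → bin 8 (remaining 20)
10 → bin 8 (remaining 10)
12 → bin 9 (remaining 18)
12 → bin 9 (remaining 6)

9 bins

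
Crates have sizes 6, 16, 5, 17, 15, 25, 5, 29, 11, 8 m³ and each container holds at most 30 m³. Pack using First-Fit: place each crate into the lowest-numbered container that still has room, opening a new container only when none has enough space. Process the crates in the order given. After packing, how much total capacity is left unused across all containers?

container 1: place 6 m³, 24 m³ left
container 1: place 16 m³, 8 m³ left
container 1: place 5 m³, 3 m³ left
container 2: place 17 m³, 13 m³ left
container 3: place 15 m³, 15 m³ left
container 4: place 25 m³, 5 m³ left
container 2: place 5 m³, 8 m³ left
container 5: place 29 m³, 1 m³ left
container 3: place 11 m³, 4 m³ left
container 2: place 8 m³, 0 m³ left
5 containers × 30 m³ = 150 m³; used 137 m³; unused 13 m³.

13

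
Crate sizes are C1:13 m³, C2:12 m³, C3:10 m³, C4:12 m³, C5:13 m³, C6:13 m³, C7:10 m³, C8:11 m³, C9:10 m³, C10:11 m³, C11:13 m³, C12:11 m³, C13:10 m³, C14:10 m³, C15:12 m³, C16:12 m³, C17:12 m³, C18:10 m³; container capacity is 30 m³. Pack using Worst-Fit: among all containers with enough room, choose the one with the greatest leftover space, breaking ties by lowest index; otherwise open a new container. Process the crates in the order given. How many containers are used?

9

container 1: place C1 (13 m³), 17 m³ left
container 1: place C2 (12 m³), 5 m³ left
container 2: place C3 (10 m³), 20 m³ left
container 2: place C4 (12 m³), 8 m³ left
container 3: place C5 (13 m³), 17 m³ left
container 3: place C6 (13 m³), 4 m³ left
container 4: place C7 (10 m³), 20 m³ left
container 4: place C8 (11 m³), 9 m³ left
container 5: place C9 (10 m³), 20 m³ left
container 5: place C10 (11 m³), 9 m³ left
container 6: place C11 (13 m³), 17 m³ left
container 6: place C12 (11 m³), 6 m³ left
container 7: place C13 (10 m³), 20 m³ left
container 7: place C14 (10 m³), 10 m³ left
container 8: place C15 (12 m³), 18 m³ left
container 8: place C16 (12 m³), 6 m³ left
container 9: place C17 (12 m³), 18 m³ left
container 9: place C18 (10 m³), 8 m³ left
Final containers: [13,12] [10,12] [13,13] [10,11] [10,11] [13,11] [10,10] [12,12] [12,10].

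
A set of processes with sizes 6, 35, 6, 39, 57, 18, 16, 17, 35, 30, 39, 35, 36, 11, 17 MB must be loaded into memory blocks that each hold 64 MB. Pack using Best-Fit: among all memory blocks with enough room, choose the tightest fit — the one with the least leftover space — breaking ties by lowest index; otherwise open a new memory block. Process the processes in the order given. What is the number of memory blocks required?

memory block 1: place 6 MB, 58 MB left
memory block 1: place 35 MB, 23 MB left
memory block 1: place 6 MB, 17 MB left
memory block 2: place 39 MB, 25 MB left
memory block 3: place 57 MB, 7 MB left
memory block 2: place 18 MB, 7 MB left
memory block 1: place 16 MB, 1 MB left
memory block 4: place 17 MB, 47 MB left
memory block 4: place 35 MB, 12 MB left
memory block 5: place 30 MB, 34 MB left
memory block 6: place 39 MB, 25 MB left
memory block 7: place 35 MB, 29 MB left
memory block 8: place 36 MB, 28 MB left
memory block 4: place 11 MB, 1 MB left
memory block 6: place 17 MB, 8 MB left
Final memory blocks: [6,35,6,16] [39,18] [57] [17,35,11] [30] [39,17] [35] [36].

8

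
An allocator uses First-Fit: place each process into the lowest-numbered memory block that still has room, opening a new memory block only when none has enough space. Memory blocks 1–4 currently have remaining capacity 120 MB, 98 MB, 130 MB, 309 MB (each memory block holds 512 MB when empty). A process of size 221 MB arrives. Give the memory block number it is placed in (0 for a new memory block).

4

Memory blocks with room: memory block 4 (309 MB).
The first with room is memory block 4.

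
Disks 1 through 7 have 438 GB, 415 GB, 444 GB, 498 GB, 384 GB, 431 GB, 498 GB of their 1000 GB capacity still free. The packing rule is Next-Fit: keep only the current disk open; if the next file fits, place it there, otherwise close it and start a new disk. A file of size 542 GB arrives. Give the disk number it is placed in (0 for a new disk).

Next-Fit only looks at disk 7, which has 498 GB free.
542 GB does not fit, so a new disk is opened.

0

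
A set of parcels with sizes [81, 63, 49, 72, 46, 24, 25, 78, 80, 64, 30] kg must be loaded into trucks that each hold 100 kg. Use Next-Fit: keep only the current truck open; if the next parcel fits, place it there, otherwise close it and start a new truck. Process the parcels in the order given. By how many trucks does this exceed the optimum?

1

Next-Fit: [81] [63] [49] [72] [46,24,25] [78] [80] [64,30] → 8 trucks.
Total size 612 kg; any packing needs at least ⌈612/100⌉ = 7 trucks.
An optimal packing achieves that bound: [81] [80] [78] [72,25] [64,30] [63,24] [49,46] → 7 trucks.
Excess: 8 − 7 = 1.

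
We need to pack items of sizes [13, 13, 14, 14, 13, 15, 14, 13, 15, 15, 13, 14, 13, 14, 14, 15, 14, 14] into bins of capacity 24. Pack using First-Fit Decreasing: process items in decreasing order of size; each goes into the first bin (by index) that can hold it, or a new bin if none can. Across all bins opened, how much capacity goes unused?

182

Sorted descending: 15, 15, 15, 15, 14, 14, 14, 14, 14, 14, 14, 14, 13, 13, 13, 13, 13, 13.
Put 15 in bin 1; 9 remain.
Put 15 in bin 2; 9 remain.
Put 15 in bin 3; 9 remain.
Put 15 in bin 4; 9 remain.
Put 14 in bin 5; 10 remain.
Put 14 in bin 6; 10 remain.
Put 14 in bin 7; 10 remain.
Put 14 in bin 8; 10 remain.
Put 14 in bin 9; 10 remain.
Put 14 in bin 10; 10 remain.
Put 14 in bin 11; 10 remain.
Put 14 in bin 12; 10 remain.
Put 13 in bin 13; 11 remain.
Put 13 in bin 14; 11 remain.
Put 13 in bin 15; 11 remain.
Put 13 in bin 16; 11 remain.
Put 13 in bin 17; 11 remain.
Put 13 in bin 18; 11 remain.
18 bins × 24 = 432; used 250; unused 182.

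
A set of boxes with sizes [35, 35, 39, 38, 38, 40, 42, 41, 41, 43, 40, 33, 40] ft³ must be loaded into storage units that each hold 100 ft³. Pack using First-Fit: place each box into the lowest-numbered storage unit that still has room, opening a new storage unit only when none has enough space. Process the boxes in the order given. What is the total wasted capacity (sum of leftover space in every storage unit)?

Put 35 ft³ in storage unit 1; 65 ft³ remain.
Put 35 ft³ in storage unit 1; 30 ft³ remain.
Put 39 ft³ in storage unit 2; 61 ft³ remain.
Put 38 ft³ in storage unit 2; 23 ft³ remain.
Put 38 ft³ in storage unit 3; 62 ft³ remain.
Put 40 ft³ in storage unit 3; 22 ft³ remain.
Put 42 ft³ in storage unit 4; 58 ft³ remain.
Put 41 ft³ in storage unit 4; 17 ft³ remain.
Put 41 ft³ in storage unit 5; 59 ft³ remain.
Put 43 ft³ in storage unit 5; 16 ft³ remain.
Put 40 ft³ in storage unit 6; 60 ft³ remain.
Put 33 ft³ in storage unit 6; 27 ft³ remain.
Put 40 ft³ in storage unit 7; 60 ft³ remain.
7 storage units × 100 ft³ = 700 ft³; used 505 ft³; unused 195 ft³.

195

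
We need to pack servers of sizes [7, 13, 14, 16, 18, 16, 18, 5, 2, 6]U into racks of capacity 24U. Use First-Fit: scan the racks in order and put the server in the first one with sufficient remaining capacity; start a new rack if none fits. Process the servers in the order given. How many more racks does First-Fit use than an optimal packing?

0

First-Fit: [7,13,2] [14,5] [16,6] [18] [16] [18] → 6 racks.
6 servers exceed 12U (half the capacity), and no two of those can share a rack, so at least 6 racks are needed.
So 6 is already optimal.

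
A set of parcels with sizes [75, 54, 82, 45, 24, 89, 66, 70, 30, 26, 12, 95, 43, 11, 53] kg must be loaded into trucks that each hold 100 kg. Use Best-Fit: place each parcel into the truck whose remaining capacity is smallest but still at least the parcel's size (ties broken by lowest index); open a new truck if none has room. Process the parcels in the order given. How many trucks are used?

truck 1: place 75 kg, 25 kg left
truck 2: place 54 kg, 46 kg left
truck 3: place 82 kg, 18 kg left
truck 2: place 45 kg, 1 kg left
truck 1: place 24 kg, 1 kg left
truck 4: place 89 kg, 11 kg left
truck 5: place 66 kg, 34 kg left
truck 6: place 70 kg, 30 kg left
truck 6: place 30 kg, 0 kg left
truck 5: place 26 kg, 8 kg left
truck 3: place 12 kg, 6 kg left
truck 7: place 95 kg, 5 kg left
truck 8: place 43 kg, 57 kg left
truck 4: place 11 kg, 0 kg left
truck 8: place 53 kg, 4 kg left

8 trucks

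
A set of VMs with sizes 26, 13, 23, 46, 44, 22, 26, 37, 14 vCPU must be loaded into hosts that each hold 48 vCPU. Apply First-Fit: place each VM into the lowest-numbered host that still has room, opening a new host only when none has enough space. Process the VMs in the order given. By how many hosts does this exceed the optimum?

First-Fit: [26,13] [23,22] [46] [44] [26,14] [37] → 6 hosts.
Total size 251 vCPU; any packing needs at least ⌈251/48⌉ = 6 hosts.
So 6 is already optimal.

0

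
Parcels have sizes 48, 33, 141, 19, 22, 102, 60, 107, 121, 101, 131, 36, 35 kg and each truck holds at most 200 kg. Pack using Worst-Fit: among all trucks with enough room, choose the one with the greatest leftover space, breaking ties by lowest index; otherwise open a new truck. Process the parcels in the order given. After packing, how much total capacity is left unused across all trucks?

48 kg → truck 1 (remaining 152 kg)
33 kg → truck 1 (remaining 119 kg)
141 kg → truck 2 (remaining 59 kg)
19 kg → truck 1 (remaining 100 kg)
22 kg → truck 1 (remaining 78 kg)
102 kg → truck 3 (remaining 98 kg)
60 kg → truck 3 (remaining 38 kg)
107 kg → truck 4 (remaining 93 kg)
121 kg → truck 5 (remaining 79 kg)
101 kg → truck 6 (remaining 99 kg)
131 kg → truck 7 (remaining 69 kg)
36 kg → truck 6 (remaining 63 kg)
35 kg → truck 4 (remaining 58 kg)
7 trucks × 200 kg = 1400 kg; used 956 kg; unused 444 kg.

444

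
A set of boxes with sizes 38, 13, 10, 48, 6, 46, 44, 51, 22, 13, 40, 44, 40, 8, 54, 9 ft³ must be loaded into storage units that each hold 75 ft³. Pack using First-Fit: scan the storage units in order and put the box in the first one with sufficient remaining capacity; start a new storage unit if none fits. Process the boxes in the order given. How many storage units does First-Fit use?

9 storage units

storage unit 1: place 38 ft³, 37 ft³ left
storage unit 1: place 13 ft³, 24 ft³ left
storage unit 1: place 10 ft³, 14 ft³ left
storage unit 2: place 48 ft³, 27 ft³ left
storage unit 1: place 6 ft³, 8 ft³ left
storage unit 3: place 46 ft³, 29 ft³ left
storage unit 4: place 44 ft³, 31 ft³ left
storage unit 5: place 51 ft³, 24 ft³ left
storage unit 2: place 22 ft³, 5 ft³ left
storage unit 3: place 13 ft³, 16 ft³ left
storage unit 6: place 40 ft³, 35 ft³ left
storage unit 7: place 44 ft³, 31 ft³ left
storage unit 8: place 40 ft³, 35 ft³ left
storage unit 1: place 8 ft³, 0 ft³ left
storage unit 9: place 54 ft³, 21 ft³ left
storage unit 3: place 9 ft³, 7 ft³ left
Final storage units: [38,13,10,6,8] [48,22] [46,13,9] [44] [51] [40] [44] [40] [54].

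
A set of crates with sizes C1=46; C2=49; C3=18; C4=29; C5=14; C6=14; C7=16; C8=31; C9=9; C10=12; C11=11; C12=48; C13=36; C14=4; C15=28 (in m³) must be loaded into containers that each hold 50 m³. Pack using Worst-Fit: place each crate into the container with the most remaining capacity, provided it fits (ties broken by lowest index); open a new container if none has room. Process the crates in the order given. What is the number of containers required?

9 containers

container 1: place C1 (46 m³), 4 m³ left
container 2: place C2 (49 m³), 1 m³ left
container 3: place C3 (18 m³), 32 m³ left
container 3: place C4 (29 m³), 3 m³ left
container 4: place C5 (14 m³), 36 m³ left
container 4: place C6 (14 m³), 22 m³ left
container 4: place C7 (16 m³), 6 m³ left
container 5: place C8 (31 m³), 19 m³ left
container 5: place C9 (9 m³), 10 m³ left
container 6: place C10 (12 m³), 38 m³ left
container 6: place C11 (11 m³), 27 m³ left
container 7: place C12 (48 m³), 2 m³ left
container 8: place C13 (36 m³), 14 m³ left
container 6: place C14 (4 m³), 23 m³ left
container 9: place C15 (28 m³), 22 m³ left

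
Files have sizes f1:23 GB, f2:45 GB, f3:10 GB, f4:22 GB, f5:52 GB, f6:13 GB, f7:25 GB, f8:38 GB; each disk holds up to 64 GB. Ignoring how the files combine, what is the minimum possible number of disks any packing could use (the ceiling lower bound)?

4 disks

Total size = 23 + 45 + 10 + 22 + 52 + 13 + 25 + 38 = 228 GB.
⌈228 / 64⌉ = 4.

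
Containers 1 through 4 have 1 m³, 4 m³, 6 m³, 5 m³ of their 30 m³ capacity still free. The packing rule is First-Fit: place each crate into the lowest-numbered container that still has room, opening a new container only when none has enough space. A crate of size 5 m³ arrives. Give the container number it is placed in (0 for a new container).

Containers with room: container 3 (6 m³), container 4 (5 m³).
The first with room is container 3.

3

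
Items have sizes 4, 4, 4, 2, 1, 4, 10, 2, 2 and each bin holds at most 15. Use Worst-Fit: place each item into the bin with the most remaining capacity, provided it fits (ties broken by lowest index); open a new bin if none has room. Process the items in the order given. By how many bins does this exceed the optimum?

Worst-Fit: [4,4,4,2,1] [4,10] [2,2] → 3 bins.
Total size 33; any packing needs at least ⌈33/15⌉ = 3 bins.
So 3 is already optimal.

0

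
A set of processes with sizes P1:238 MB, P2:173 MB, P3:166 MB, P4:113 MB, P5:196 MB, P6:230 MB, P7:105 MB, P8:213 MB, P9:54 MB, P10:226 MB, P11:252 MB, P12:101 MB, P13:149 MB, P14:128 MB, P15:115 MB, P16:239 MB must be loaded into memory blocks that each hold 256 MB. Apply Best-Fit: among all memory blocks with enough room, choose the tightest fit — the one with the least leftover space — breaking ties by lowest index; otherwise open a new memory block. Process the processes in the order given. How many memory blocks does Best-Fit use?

memory block 1: place P1 (238 MB), 18 MB left
memory block 2: place P2 (173 MB), 83 MB left
memory block 3: place P3 (166 MB), 90 MB left
memory block 4: place P4 (113 MB), 143 MB left
memory block 5: place P5 (196 MB), 60 MB left
memory block 6: place P6 (230 MB), 26 MB left
memory block 4: place P7 (105 MB), 38 MB left
memory block 7: place P8 (213 MB), 43 MB left
memory block 5: place P9 (54 MB), 6 MB left
memory block 8: place P10 (226 MB), 30 MB left
memory block 9: place P11 (252 MB), 4 MB left
memory block 10: place P12 (101 MB), 155 MB left
memory block 10: place P13 (149 MB), 6 MB left
memory block 11: place P14 (128 MB), 128 MB left
memory block 11: place P15 (115 MB), 13 MB left
memory block 12: place P16 (239 MB), 17 MB left
Final memory blocks: [238] [173] [166] [113,105] [196,54] [230] [213] [226] [252] [101,149] [128,115] [239].

12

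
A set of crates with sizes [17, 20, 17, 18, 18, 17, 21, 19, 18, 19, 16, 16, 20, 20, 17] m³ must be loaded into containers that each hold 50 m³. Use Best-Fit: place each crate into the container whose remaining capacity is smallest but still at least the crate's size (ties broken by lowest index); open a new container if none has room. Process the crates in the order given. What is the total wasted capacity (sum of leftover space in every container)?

77

17 m³ → container 1 (remaining 33 m³)
20 m³ → container 1 (remaining 13 m³)
17 m³ → container 2 (remaining 33 m³)
18 m³ → container 2 (remaining 15 m³)
18 m³ → container 3 (remaining 32 m³)
17 m³ → container 3 (remaining 15 m³)
21 m³ → container 4 (remaining 29 m³)
19 m³ → container 4 (remaining 10 m³)
18 m³ → container 5 (remaining 32 m³)
19 m³ → container 5 (remaining 13 m³)
16 m³ → container 6 (remaining 34 m³)
16 m³ → container 6 (remaining 18 m³)
20 m³ → container 7 (remaining 30 m³)
20 m³ → container 7 (remaining 10 m³)
17 m³ → container 6 (remaining 1 m³)
7 containers × 50 m³ = 350 m³; used 273 m³; unused 77 m³.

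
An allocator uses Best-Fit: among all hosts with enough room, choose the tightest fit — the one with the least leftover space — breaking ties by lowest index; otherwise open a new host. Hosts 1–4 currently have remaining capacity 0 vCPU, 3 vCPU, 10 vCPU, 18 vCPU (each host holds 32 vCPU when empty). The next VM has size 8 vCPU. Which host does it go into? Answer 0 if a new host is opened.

3

Hosts with room: host 3 (10 vCPU), host 4 (18 vCPU).
Tightest fit is host 3 with 10 vCPU free.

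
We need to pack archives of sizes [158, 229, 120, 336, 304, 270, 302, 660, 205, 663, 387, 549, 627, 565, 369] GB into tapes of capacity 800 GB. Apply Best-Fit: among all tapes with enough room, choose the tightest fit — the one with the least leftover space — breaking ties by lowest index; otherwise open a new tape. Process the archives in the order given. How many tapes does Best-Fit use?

tape 1: place 158 GB, 642 GB left
tape 1: place 229 GB, 413 GB left
tape 1: place 120 GB, 293 GB left
tape 2: place 336 GB, 464 GB left
tape 2: place 304 GB, 160 GB left
tape 1: place 270 GB, 23 GB left
tape 3: place 302 GB, 498 GB left
tape 4: place 660 GB, 140 GB left
tape 3: place 205 GB, 293 GB left
tape 5: place 663 GB, 137 GB left
tape 6: place 387 GB, 413 GB left
tape 7: place 549 GB, 251 GB left
tape 8: place 627 GB, 173 GB left
tape 9: place 565 GB, 235 GB left
tape 6: place 369 GB, 44 GB left

9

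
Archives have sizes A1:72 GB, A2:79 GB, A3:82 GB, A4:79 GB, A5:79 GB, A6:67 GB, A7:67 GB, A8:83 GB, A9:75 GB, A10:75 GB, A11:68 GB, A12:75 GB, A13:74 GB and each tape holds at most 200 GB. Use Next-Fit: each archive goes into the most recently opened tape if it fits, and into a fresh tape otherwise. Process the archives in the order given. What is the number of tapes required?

A1 (72 GB) → tape 1 (remaining 128 GB)
A2 (79 GB) → tape 1 (remaining 49 GB)
A3 (82 GB) → tape 2 (remaining 118 GB)
A4 (79 GB) → tape 2 (remaining 39 GB)
A5 (79 GB) → tape 3 (remaining 121 GB)
A6 (67 GB) → tape 3 (remaining 54 GB)
A7 (67 GB) → tape 4 (remaining 133 GB)
A8 (83 GB) → tape 4 (remaining 50 GB)
A9 (75 GB) → tape 5 (remaining 125 GB)
A10 (75 GB) → tape 5 (remaining 50 GB)
A11 (68 GB) → tape 6 (remaining 132 GB)
A12 (75 GB) → tape 6 (remaining 57 GB)
A13 (74 GB) → tape 7 (remaining 126 GB)

7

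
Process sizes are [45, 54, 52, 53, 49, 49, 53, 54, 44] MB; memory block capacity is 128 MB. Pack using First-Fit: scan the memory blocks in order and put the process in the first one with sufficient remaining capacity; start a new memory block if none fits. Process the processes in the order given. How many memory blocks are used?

Put 45 MB in memory block 1; 83 MB remain.
Put 54 MB in memory block 1; 29 MB remain.
Put 52 MB in memory block 2; 76 MB remain.
Put 53 MB in memory block 2; 23 MB remain.
Put 49 MB in memory block 3; 79 MB remain.
Put 49 MB in memory block 3; 30 MB remain.
Put 53 MB in memory block 4; 75 MB remain.
Put 54 MB in memory block 4; 21 MB remain.
Put 44 MB in memory block 5; 84 MB remain.

5 memory blocks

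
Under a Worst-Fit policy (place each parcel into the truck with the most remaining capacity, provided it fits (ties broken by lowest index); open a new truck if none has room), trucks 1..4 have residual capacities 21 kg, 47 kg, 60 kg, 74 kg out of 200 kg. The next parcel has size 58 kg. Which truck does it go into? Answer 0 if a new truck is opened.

Trucks with room: truck 3 (60 kg), truck 4 (74 kg).
Most room is truck 4 with 74 kg free.

4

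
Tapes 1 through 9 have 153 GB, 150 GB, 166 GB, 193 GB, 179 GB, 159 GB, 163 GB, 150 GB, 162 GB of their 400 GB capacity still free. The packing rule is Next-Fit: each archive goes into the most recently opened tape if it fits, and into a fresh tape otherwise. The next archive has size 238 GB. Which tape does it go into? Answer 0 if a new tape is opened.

Next-Fit only looks at tape 9, which has 162 GB free.
238 GB does not fit, so a new tape is opened.

0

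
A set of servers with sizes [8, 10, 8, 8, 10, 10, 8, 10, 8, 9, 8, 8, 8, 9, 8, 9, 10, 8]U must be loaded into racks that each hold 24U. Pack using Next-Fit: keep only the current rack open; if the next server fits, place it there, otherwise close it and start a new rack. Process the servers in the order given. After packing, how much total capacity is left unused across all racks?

59

rack 1: place 8U, 16U left
rack 1: place 10U, 6U left
rack 2: place 8U, 16U left
rack 2: place 8U, 8U left
rack 3: place 10U, 14U left
rack 3: place 10U, 4U left
rack 4: place 8U, 16U left
rack 4: place 10U, 6U left
rack 5: place 8U, 16U left
rack 5: place 9U, 7U left
rack 6: place 8U, 16U left
rack 6: place 8U, 8U left
rack 6: place 8U, 0U left
rack 7: place 9U, 15U left
rack 7: place 8U, 7U left
rack 8: place 9U, 15U left
rack 8: place 10U, 5U left
rack 9: place 8U, 16U left
9 racks × 24U = 216U; used 157U; unused 59U.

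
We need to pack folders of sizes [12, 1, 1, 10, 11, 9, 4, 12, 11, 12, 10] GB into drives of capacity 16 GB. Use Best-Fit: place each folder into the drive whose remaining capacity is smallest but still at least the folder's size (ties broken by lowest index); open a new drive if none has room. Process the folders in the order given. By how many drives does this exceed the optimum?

0

Best-Fit: [12,1,1] [10] [11,4] [9] [12] [11] [12] [10] → 8 drives.
8 folders exceed 8 GB (half the capacity), and no two of those can share a drive, so at least 8 drives are needed.
So 8 is already optimal.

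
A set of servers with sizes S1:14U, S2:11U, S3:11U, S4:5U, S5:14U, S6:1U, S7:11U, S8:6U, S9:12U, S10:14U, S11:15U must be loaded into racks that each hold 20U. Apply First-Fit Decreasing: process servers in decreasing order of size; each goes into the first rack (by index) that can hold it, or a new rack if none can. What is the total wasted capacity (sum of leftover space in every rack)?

Sorted descending: 15, 14, 14, 14, 12, 11, 11, 11, 6, 5, 1.
15U → rack 1 (remaining 5U)
14U → rack 2 (remaining 6U)
14U → rack 3 (remaining 6U)
14U → rack 4 (remaining 6U)
12U → rack 5 (remaining 8U)
11U → rack 6 (remaining 9U)
11U → rack 7 (remaining 9U)
11U → rack 8 (remaining 9U)
6U → rack 2 (remaining 0U)
5U → rack 1 (remaining 0U)
1U → rack 3 (remaining 5U)
8 racks × 20U = 160U; used 114U; unused 46U.

46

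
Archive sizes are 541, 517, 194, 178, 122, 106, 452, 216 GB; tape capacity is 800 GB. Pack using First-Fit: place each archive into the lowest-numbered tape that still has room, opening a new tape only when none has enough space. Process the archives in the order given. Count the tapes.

4

Put 541 GB in tape 1; 259 GB remain.
Put 517 GB in tape 2; 283 GB remain.
Put 194 GB in tape 1; 65 GB remain.
Put 178 GB in tape 2; 105 GB remain.
Put 122 GB in tape 3; 678 GB remain.
Put 106 GB in tape 3; 572 GB remain.
Put 452 GB in tape 3; 120 GB remain.
Put 216 GB in tape 4; 584 GB remain.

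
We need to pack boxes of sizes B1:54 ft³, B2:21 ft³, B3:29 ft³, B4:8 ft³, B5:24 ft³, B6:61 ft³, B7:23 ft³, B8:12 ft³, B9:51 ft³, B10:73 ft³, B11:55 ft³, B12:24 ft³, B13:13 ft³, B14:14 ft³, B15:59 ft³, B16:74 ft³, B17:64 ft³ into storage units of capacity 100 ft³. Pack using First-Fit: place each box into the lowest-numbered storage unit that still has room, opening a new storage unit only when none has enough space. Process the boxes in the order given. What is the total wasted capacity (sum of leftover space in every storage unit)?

storage unit 1: place B1 (54 ft³), 46 ft³ left
storage unit 1: place B2 (21 ft³), 25 ft³ left
storage unit 2: place B3 (29 ft³), 71 ft³ left
storage unit 1: place B4 (8 ft³), 17 ft³ left
storage unit 2: place B5 (24 ft³), 47 ft³ left
storage unit 3: place B6 (61 ft³), 39 ft³ left
storage unit 2: place B7 (23 ft³), 24 ft³ left
storage unit 1: place B8 (12 ft³), 5 ft³ left
storage unit 4: place B9 (51 ft³), 49 ft³ left
storage unit 5: place B10 (73 ft³), 27 ft³ left
storage unit 6: place B11 (55 ft³), 45 ft³ left
storage unit 2: place B12 (24 ft³), 0 ft³ left
storage unit 3: place B13 (13 ft³), 26 ft³ left
storage unit 3: place B14 (14 ft³), 12 ft³ left
storage unit 7: place B15 (59 ft³), 41 ft³ left
storage unit 8: place B16 (74 ft³), 26 ft³ left
storage unit 9: place B17 (64 ft³), 36 ft³ left
9 storage units × 100 ft³ = 900 ft³; used 659 ft³; unused 241 ft³.

241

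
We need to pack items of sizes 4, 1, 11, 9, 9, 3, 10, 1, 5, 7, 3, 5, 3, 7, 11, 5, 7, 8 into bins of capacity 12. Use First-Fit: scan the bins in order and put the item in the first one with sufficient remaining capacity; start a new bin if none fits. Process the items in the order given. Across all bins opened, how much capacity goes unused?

11

4 → bin 1 (remaining 8)
1 → bin 1 (remaining 7)
11 → bin 2 (remaining 1)
9 → bin 3 (remaining 3)
9 → bin 4 (remaining 3)
3 → bin 1 (remaining 4)
10 → bin 5 (remaining 2)
1 → bin 1 (remaining 3)
5 → bin 6 (remaining 7)
7 → bin 6 (remaining 0)
3 → bin 1 (remaining 0)
5 → bin 7 (remaining 7)
3 → bin 3 (remaining 0)
7 → bin 7 (remaining 0)
11 → bin 8 (remaining 1)
5 → bin 9 (remaining 7)
7 → bin 9 (remaining 0)
8 → bin 10 (remaining 4)
10 bins × 12 = 120; used 109; unused 11.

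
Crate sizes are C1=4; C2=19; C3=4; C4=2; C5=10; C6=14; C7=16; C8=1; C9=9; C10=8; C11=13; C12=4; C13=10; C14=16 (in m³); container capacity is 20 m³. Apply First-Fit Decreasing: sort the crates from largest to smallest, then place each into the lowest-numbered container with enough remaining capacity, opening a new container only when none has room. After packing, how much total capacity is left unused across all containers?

Sorted descending: 19, 16, 16, 14, 13, 10, 10, 9, 8, 4, 4, 4, 2, 1.
container 1: place 19 m³, 1 m³ left
container 2: place 16 m³, 4 m³ left
container 3: place 16 m³, 4 m³ left
container 4: place 14 m³, 6 m³ left
container 5: place 13 m³, 7 m³ left
container 6: place 10 m³, 10 m³ left
container 6: place 10 m³, 0 m³ left
container 7: place 9 m³, 11 m³ left
container 7: place 8 m³, 3 m³ left
container 2: place 4 m³, 0 m³ left
container 3: place 4 m³, 0 m³ left
container 4: place 4 m³, 2 m³ left
container 4: place 2 m³, 0 m³ left
container 1: place 1 m³, 0 m³ left
7 containers × 20 m³ = 140 m³; used 130 m³; unused 10 m³.

10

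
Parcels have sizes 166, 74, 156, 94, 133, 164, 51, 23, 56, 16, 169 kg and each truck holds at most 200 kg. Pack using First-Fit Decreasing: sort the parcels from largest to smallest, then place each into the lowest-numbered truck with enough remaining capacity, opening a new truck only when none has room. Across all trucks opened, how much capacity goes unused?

298

Sorted descending: 169, 166, 164, 156, 133, 94, 74, 56, 51, 23, 16.
Put 169 kg in truck 1; 31 kg remain.
Put 166 kg in truck 2; 34 kg remain.
Put 164 kg in truck 3; 36 kg remain.
Put 156 kg in truck 4; 44 kg remain.
Put 133 kg in truck 5; 67 kg remain.
Put 94 kg in truck 6; 106 kg remain.
Put 74 kg in truck 6; 32 kg remain.
Put 56 kg in truck 5; 11 kg remain.
Put 51 kg in truck 7; 149 kg remain.
Put 23 kg in truck 1; 8 kg remain.
Put 16 kg in truck 2; 18 kg remain.
7 trucks × 200 kg = 1400 kg; used 1102 kg; unused 298 kg.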